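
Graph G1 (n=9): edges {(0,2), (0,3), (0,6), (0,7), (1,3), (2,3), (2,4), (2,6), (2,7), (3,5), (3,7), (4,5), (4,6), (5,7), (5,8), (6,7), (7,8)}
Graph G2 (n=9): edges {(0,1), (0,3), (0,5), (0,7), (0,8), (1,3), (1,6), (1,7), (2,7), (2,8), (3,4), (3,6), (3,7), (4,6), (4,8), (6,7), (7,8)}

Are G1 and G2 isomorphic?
Yes, isomorphic

The graphs are isomorphic.
One valid mapping φ: V(G1) → V(G2): 0→1, 1→5, 2→3, 3→0, 4→4, 5→8, 6→6, 7→7, 8→2

Verify φ preserves adjacency — for each edge of G1, its image is an edge of G2:
  (0,2) → (φ(0),φ(2)) = (1,3) ∈ E(G2) ✓
  (0,3) → (φ(0),φ(3)) = (0,1) ∈ E(G2) ✓
  (0,6) → (φ(0),φ(6)) = (1,6) ∈ E(G2) ✓
  (0,7) → (φ(0),φ(7)) = (1,7) ∈ E(G2) ✓
  (1,3) → (φ(1),φ(3)) = (0,5) ∈ E(G2) ✓
  (2,3) → (φ(2),φ(3)) = (0,3) ∈ E(G2) ✓
  (2,4) → (φ(2),φ(4)) = (3,4) ∈ E(G2) ✓
  (2,6) → (φ(2),φ(6)) = (3,6) ∈ E(G2) ✓
  (2,7) → (φ(2),φ(7)) = (3,7) ∈ E(G2) ✓
  (3,5) → (φ(3),φ(5)) = (0,8) ∈ E(G2) ✓
  (3,7) → (φ(3),φ(7)) = (0,7) ∈ E(G2) ✓
  (4,5) → (φ(4),φ(5)) = (4,8) ∈ E(G2) ✓
  (4,6) → (φ(4),φ(6)) = (4,6) ∈ E(G2) ✓
  (5,7) → (φ(5),φ(7)) = (7,8) ∈ E(G2) ✓
  (5,8) → (φ(5),φ(8)) = (2,8) ∈ E(G2) ✓
  (6,7) → (φ(6),φ(7)) = (6,7) ∈ E(G2) ✓
  (7,8) → (φ(7),φ(8)) = (2,7) ∈ E(G2) ✓
All 17 edges of G1 map to edges of G2, and |E(G1)| = |E(G2)| = 17, so φ is a bijection on edges as well as vertices. Hence G1 ≅ G2.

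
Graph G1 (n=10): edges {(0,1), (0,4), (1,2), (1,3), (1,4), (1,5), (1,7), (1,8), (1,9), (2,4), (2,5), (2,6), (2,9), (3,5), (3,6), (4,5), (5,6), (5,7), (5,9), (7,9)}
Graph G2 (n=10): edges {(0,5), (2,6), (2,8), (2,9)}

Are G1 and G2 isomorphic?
No, not isomorphic

The graphs are NOT isomorphic.

Connected components of G1: 1 component(s) with vertex sets [[0, 1, 2, 3, 4, 5, 6, 7, 8, 9]], sizes [10].
Connected components of G2: 6 component(s) with vertex sets [[1], [3], [4], [7], [0, 5], [2, 6, 8, 9]], sizes [1, 1, 1, 1, 2, 4].
The number of connected components (and the multiset of component sizes) is an isomorphism invariant — an isomorphism maps each component of G1 bijectively onto a component of G2. Since G1 has 1 component(s) and G2 has 6, they cannot be isomorphic.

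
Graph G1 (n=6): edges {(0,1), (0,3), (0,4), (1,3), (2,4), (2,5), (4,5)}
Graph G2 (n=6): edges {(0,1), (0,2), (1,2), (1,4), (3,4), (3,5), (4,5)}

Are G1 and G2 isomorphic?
Yes, isomorphic

The graphs are isomorphic.
One valid mapping φ: V(G1) → V(G2): 0→1, 1→0, 2→5, 3→2, 4→4, 5→3

Verify φ preserves adjacency — for each edge of G1, its image is an edge of G2:
  (0,1) → (φ(0),φ(1)) = (0,1) ∈ E(G2) ✓
  (0,3) → (φ(0),φ(3)) = (1,2) ∈ E(G2) ✓
  (0,4) → (φ(0),φ(4)) = (1,4) ∈ E(G2) ✓
  (1,3) → (φ(1),φ(3)) = (0,2) ∈ E(G2) ✓
  (2,4) → (φ(2),φ(4)) = (4,5) ∈ E(G2) ✓
  (2,5) → (φ(2),φ(5)) = (3,5) ∈ E(G2) ✓
  (4,5) → (φ(4),φ(5)) = (3,4) ∈ E(G2) ✓
All 7 edges of G1 map to edges of G2, and |E(G1)| = |E(G2)| = 7, so φ is a bijection on edges as well as vertices. Hence G1 ≅ G2.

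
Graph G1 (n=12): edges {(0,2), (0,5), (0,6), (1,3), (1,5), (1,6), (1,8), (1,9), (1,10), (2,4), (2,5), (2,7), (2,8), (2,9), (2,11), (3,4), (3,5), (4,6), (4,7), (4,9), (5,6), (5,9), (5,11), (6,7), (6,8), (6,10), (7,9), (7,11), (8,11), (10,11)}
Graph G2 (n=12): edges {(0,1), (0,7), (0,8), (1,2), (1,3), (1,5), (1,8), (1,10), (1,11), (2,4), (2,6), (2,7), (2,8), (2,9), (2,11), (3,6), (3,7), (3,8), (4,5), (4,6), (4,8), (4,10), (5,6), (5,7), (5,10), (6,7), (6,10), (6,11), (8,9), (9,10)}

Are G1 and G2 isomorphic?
Yes, isomorphic

The graphs are isomorphic.
One valid mapping φ: V(G1) → V(G2): 0→11, 1→8, 2→6, 3→9, 4→10, 5→2, 6→1, 7→5, 8→3, 9→4, 10→0, 11→7

Verify φ preserves adjacency — for each edge of G1, its image is an edge of G2:
  (0,2) → (φ(0),φ(2)) = (6,11) ∈ E(G2) ✓
  (0,5) → (φ(0),φ(5)) = (2,11) ∈ E(G2) ✓
  (0,6) → (φ(0),φ(6)) = (1,11) ∈ E(G2) ✓
  (1,3) → (φ(1),φ(3)) = (8,9) ∈ E(G2) ✓
  (1,5) → (φ(1),φ(5)) = (2,8) ∈ E(G2) ✓
  (1,6) → (φ(1),φ(6)) = (1,8) ∈ E(G2) ✓
  (1,8) → (φ(1),φ(8)) = (3,8) ∈ E(G2) ✓
  (1,9) → (φ(1),φ(9)) = (4,8) ∈ E(G2) ✓
  (1,10) → (φ(1),φ(10)) = (0,8) ∈ E(G2) ✓
  (2,4) → (φ(2),φ(4)) = (6,10) ∈ E(G2) ✓
  (2,5) → (φ(2),φ(5)) = (2,6) ∈ E(G2) ✓
  (2,7) → (φ(2),φ(7)) = (5,6) ∈ E(G2) ✓
  (2,8) → (φ(2),φ(8)) = (3,6) ∈ E(G2) ✓
  (2,9) → (φ(2),φ(9)) = (4,6) ∈ E(G2) ✓
  (2,11) → (φ(2),φ(11)) = (6,7) ∈ E(G2) ✓
  (3,4) → (φ(3),φ(4)) = (9,10) ∈ E(G2) ✓
  (3,5) → (φ(3),φ(5)) = (2,9) ∈ E(G2) ✓
  (4,6) → (φ(4),φ(6)) = (1,10) ∈ E(G2) ✓
  (4,7) → (φ(4),φ(7)) = (5,10) ∈ E(G2) ✓
  (4,9) → (φ(4),φ(9)) = (4,10) ∈ E(G2) ✓
  (5,6) → (φ(5),φ(6)) = (1,2) ∈ E(G2) ✓
  (5,9) → (φ(5),φ(9)) = (2,4) ∈ E(G2) ✓
  (5,11) → (φ(5),φ(11)) = (2,7) ∈ E(G2) ✓
  (6,7) → (φ(6),φ(7)) = (1,5) ∈ E(G2) ✓
  (6,8) → (φ(6),φ(8)) = (1,3) ∈ E(G2) ✓
  (6,10) → (φ(6),φ(10)) = (0,1) ∈ E(G2) ✓
  (7,9) → (φ(7),φ(9)) = (4,5) ∈ E(G2) ✓
  (7,11) → (φ(7),φ(11)) = (5,7) ∈ E(G2) ✓
  (8,11) → (φ(8),φ(11)) = (3,7) ∈ E(G2) ✓
  (10,11) → (φ(10),φ(11)) = (0,7) ∈ E(G2) ✓
All 30 edges of G1 map to edges of G2, and |E(G1)| = |E(G2)| = 30, so φ is a bijection on edges as well as vertices. Hence G1 ≅ G2.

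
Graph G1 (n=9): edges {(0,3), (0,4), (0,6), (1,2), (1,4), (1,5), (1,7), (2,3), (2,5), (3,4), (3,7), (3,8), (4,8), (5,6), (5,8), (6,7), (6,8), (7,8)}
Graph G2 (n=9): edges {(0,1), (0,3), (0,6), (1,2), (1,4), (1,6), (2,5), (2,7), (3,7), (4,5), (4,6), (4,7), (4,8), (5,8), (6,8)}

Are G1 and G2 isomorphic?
No, not isomorphic

The graphs are NOT isomorphic.

Degrees in G1: deg(0)=3, deg(1)=4, deg(2)=3, deg(3)=5, deg(4)=4, deg(5)=4, deg(6)=4, deg(7)=4, deg(8)=5.
Sorted degree sequence of G1: [5, 5, 4, 4, 4, 4, 4, 3, 3].
Degrees in G2: deg(0)=3, deg(1)=4, deg(2)=3, deg(3)=2, deg(4)=5, deg(5)=3, deg(6)=4, deg(7)=3, deg(8)=3.
Sorted degree sequence of G2: [5, 4, 4, 3, 3, 3, 3, 3, 2].
The (sorted) degree sequence is an isomorphism invariant, so since G1 and G2 have different degree sequences they cannot be isomorphic.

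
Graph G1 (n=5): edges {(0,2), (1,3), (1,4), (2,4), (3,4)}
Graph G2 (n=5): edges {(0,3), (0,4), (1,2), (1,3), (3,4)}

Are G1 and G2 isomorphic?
Yes, isomorphic

The graphs are isomorphic.
One valid mapping φ: V(G1) → V(G2): 0→2, 1→4, 2→1, 3→0, 4→3

Verify φ preserves adjacency — for each edge of G1, its image is an edge of G2:
  (0,2) → (φ(0),φ(2)) = (1,2) ∈ E(G2) ✓
  (1,3) → (φ(1),φ(3)) = (0,4) ∈ E(G2) ✓
  (1,4) → (φ(1),φ(4)) = (3,4) ∈ E(G2) ✓
  (2,4) → (φ(2),φ(4)) = (1,3) ∈ E(G2) ✓
  (3,4) → (φ(3),φ(4)) = (0,3) ∈ E(G2) ✓
All 5 edges of G1 map to edges of G2, and |E(G1)| = |E(G2)| = 5, so φ is a bijection on edges as well as vertices. Hence G1 ≅ G2.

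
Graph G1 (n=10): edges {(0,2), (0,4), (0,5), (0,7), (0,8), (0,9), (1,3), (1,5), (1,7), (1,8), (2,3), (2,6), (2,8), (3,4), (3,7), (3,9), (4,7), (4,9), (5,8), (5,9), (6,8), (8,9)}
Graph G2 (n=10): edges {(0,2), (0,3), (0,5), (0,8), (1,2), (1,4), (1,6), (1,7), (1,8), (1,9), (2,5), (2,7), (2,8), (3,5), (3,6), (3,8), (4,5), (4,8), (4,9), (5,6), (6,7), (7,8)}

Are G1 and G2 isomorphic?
Yes, isomorphic

The graphs are isomorphic.
One valid mapping φ: V(G1) → V(G2): 0→8, 1→6, 2→4, 3→5, 4→0, 5→7, 6→9, 7→3, 8→1, 9→2

Verify φ preserves adjacency — for each edge of G1, its image is an edge of G2:
  (0,2) → (φ(0),φ(2)) = (4,8) ∈ E(G2) ✓
  (0,4) → (φ(0),φ(4)) = (0,8) ∈ E(G2) ✓
  (0,5) → (φ(0),φ(5)) = (7,8) ∈ E(G2) ✓
  (0,7) → (φ(0),φ(7)) = (3,8) ∈ E(G2) ✓
  (0,8) → (φ(0),φ(8)) = (1,8) ∈ E(G2) ✓
  (0,9) → (φ(0),φ(9)) = (2,8) ∈ E(G2) ✓
  (1,3) → (φ(1),φ(3)) = (5,6) ∈ E(G2) ✓
  (1,5) → (φ(1),φ(5)) = (6,7) ∈ E(G2) ✓
  (1,7) → (φ(1),φ(7)) = (3,6) ∈ E(G2) ✓
  (1,8) → (φ(1),φ(8)) = (1,6) ∈ E(G2) ✓
  (2,3) → (φ(2),φ(3)) = (4,5) ∈ E(G2) ✓
  (2,6) → (φ(2),φ(6)) = (4,9) ∈ E(G2) ✓
  (2,8) → (φ(2),φ(8)) = (1,4) ∈ E(G2) ✓
  (3,4) → (φ(3),φ(4)) = (0,5) ∈ E(G2) ✓
  (3,7) → (φ(3),φ(7)) = (3,5) ∈ E(G2) ✓
  (3,9) → (φ(3),φ(9)) = (2,5) ∈ E(G2) ✓
  (4,7) → (φ(4),φ(7)) = (0,3) ∈ E(G2) ✓
  (4,9) → (φ(4),φ(9)) = (0,2) ∈ E(G2) ✓
  (5,8) → (φ(5),φ(8)) = (1,7) ∈ E(G2) ✓
  (5,9) → (φ(5),φ(9)) = (2,7) ∈ E(G2) ✓
  (6,8) → (φ(6),φ(8)) = (1,9) ∈ E(G2) ✓
  (8,9) → (φ(8),φ(9)) = (1,2) ∈ E(G2) ✓
All 22 edges of G1 map to edges of G2, and |E(G1)| = |E(G2)| = 22, so φ is a bijection on edges as well as vertices. Hence G1 ≅ G2.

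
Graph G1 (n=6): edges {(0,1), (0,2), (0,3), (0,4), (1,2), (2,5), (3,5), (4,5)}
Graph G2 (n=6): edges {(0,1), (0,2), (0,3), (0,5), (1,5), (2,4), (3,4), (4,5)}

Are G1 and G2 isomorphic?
Yes, isomorphic

The graphs are isomorphic.
One valid mapping φ: V(G1) → V(G2): 0→0, 1→1, 2→5, 3→3, 4→2, 5→4

Verify φ preserves adjacency — for each edge of G1, its image is an edge of G2:
  (0,1) → (φ(0),φ(1)) = (0,1) ∈ E(G2) ✓
  (0,2) → (φ(0),φ(2)) = (0,5) ∈ E(G2) ✓
  (0,3) → (φ(0),φ(3)) = (0,3) ∈ E(G2) ✓
  (0,4) → (φ(0),φ(4)) = (0,2) ∈ E(G2) ✓
  (1,2) → (φ(1),φ(2)) = (1,5) ∈ E(G2) ✓
  (2,5) → (φ(2),φ(5)) = (4,5) ∈ E(G2) ✓
  (3,5) → (φ(3),φ(5)) = (3,4) ∈ E(G2) ✓
  (4,5) → (φ(4),φ(5)) = (2,4) ∈ E(G2) ✓
All 8 edges of G1 map to edges of G2, and |E(G1)| = |E(G2)| = 8, so φ is a bijection on edges as well as vertices. Hence G1 ≅ G2.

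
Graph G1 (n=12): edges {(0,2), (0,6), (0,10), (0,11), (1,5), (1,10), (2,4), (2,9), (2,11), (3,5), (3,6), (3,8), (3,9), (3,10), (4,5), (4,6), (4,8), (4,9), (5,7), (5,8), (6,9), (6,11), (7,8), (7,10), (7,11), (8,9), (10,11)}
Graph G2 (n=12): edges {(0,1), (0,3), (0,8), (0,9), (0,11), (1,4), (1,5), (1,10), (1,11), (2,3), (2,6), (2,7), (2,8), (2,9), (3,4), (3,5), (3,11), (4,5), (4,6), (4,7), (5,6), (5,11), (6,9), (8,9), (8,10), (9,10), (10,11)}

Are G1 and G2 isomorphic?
Yes, isomorphic

The graphs are isomorphic.
One valid mapping φ: V(G1) → V(G2): 0→8, 1→7, 2→10, 3→3, 4→1, 5→4, 6→0, 7→6, 8→5, 9→11, 10→2, 11→9

Verify φ preserves adjacency — for each edge of G1, its image is an edge of G2:
  (0,2) → (φ(0),φ(2)) = (8,10) ∈ E(G2) ✓
  (0,6) → (φ(0),φ(6)) = (0,8) ∈ E(G2) ✓
  (0,10) → (φ(0),φ(10)) = (2,8) ∈ E(G2) ✓
  (0,11) → (φ(0),φ(11)) = (8,9) ∈ E(G2) ✓
  (1,5) → (φ(1),φ(5)) = (4,7) ∈ E(G2) ✓
  (1,10) → (φ(1),φ(10)) = (2,7) ∈ E(G2) ✓
  (2,4) → (φ(2),φ(4)) = (1,10) ∈ E(G2) ✓
  (2,9) → (φ(2),φ(9)) = (10,11) ∈ E(G2) ✓
  (2,11) → (φ(2),φ(11)) = (9,10) ∈ E(G2) ✓
  (3,5) → (φ(3),φ(5)) = (3,4) ∈ E(G2) ✓
  (3,6) → (φ(3),φ(6)) = (0,3) ∈ E(G2) ✓
  (3,8) → (φ(3),φ(8)) = (3,5) ∈ E(G2) ✓
  (3,9) → (φ(3),φ(9)) = (3,11) ∈ E(G2) ✓
  (3,10) → (φ(3),φ(10)) = (2,3) ∈ E(G2) ✓
  (4,5) → (φ(4),φ(5)) = (1,4) ∈ E(G2) ✓
  (4,6) → (φ(4),φ(6)) = (0,1) ∈ E(G2) ✓
  (4,8) → (φ(4),φ(8)) = (1,5) ∈ E(G2) ✓
  (4,9) → (φ(4),φ(9)) = (1,11) ∈ E(G2) ✓
  (5,7) → (φ(5),φ(7)) = (4,6) ∈ E(G2) ✓
  (5,8) → (φ(5),φ(8)) = (4,5) ∈ E(G2) ✓
  (6,9) → (φ(6),φ(9)) = (0,11) ∈ E(G2) ✓
  (6,11) → (φ(6),φ(11)) = (0,9) ∈ E(G2) ✓
  (7,8) → (φ(7),φ(8)) = (5,6) ∈ E(G2) ✓
  (7,10) → (φ(7),φ(10)) = (2,6) ∈ E(G2) ✓
  (7,11) → (φ(7),φ(11)) = (6,9) ∈ E(G2) ✓
  (8,9) → (φ(8),φ(9)) = (5,11) ∈ E(G2) ✓
  (10,11) → (φ(10),φ(11)) = (2,9) ∈ E(G2) ✓
All 27 edges of G1 map to edges of G2, and |E(G1)| = |E(G2)| = 27, so φ is a bijection on edges as well as vertices. Hence G1 ≅ G2.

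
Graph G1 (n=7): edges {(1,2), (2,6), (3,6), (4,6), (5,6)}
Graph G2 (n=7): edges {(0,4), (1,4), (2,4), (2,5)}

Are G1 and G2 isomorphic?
No, not isomorphic

The graphs are NOT isomorphic.

Connected components of G1: 2 component(s) with vertex sets [[0], [1, 2, 3, 4, 5, 6]], sizes [1, 6].
Connected components of G2: 3 component(s) with vertex sets [[3], [6], [0, 1, 2, 4, 5]], sizes [1, 1, 5].
The number of connected components (and the multiset of component sizes) is an isomorphism invariant — an isomorphism maps each component of G1 bijectively onto a component of G2. Since G1 has 2 component(s) and G2 has 3, they cannot be isomorphic.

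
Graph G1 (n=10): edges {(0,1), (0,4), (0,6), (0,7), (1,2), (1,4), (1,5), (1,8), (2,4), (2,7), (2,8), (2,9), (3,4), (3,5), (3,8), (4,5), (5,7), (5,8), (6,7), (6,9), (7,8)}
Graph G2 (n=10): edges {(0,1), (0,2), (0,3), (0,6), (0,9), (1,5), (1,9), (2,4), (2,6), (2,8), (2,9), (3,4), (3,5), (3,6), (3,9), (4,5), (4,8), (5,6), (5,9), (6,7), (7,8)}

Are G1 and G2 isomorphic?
Yes, isomorphic

The graphs are isomorphic.
One valid mapping φ: V(G1) → V(G2): 0→4, 1→3, 2→6, 3→1, 4→5, 5→9, 6→8, 7→2, 8→0, 9→7

Verify φ preserves adjacency — for each edge of G1, its image is an edge of G2:
  (0,1) → (φ(0),φ(1)) = (3,4) ∈ E(G2) ✓
  (0,4) → (φ(0),φ(4)) = (4,5) ∈ E(G2) ✓
  (0,6) → (φ(0),φ(6)) = (4,8) ∈ E(G2) ✓
  (0,7) → (φ(0),φ(7)) = (2,4) ∈ E(G2) ✓
  (1,2) → (φ(1),φ(2)) = (3,6) ∈ E(G2) ✓
  (1,4) → (φ(1),φ(4)) = (3,5) ∈ E(G2) ✓
  (1,5) → (φ(1),φ(5)) = (3,9) ∈ E(G2) ✓
  (1,8) → (φ(1),φ(8)) = (0,3) ∈ E(G2) ✓
  (2,4) → (φ(2),φ(4)) = (5,6) ∈ E(G2) ✓
  (2,7) → (φ(2),φ(7)) = (2,6) ∈ E(G2) ✓
  (2,8) → (φ(2),φ(8)) = (0,6) ∈ E(G2) ✓
  (2,9) → (φ(2),φ(9)) = (6,7) ∈ E(G2) ✓
  (3,4) → (φ(3),φ(4)) = (1,5) ∈ E(G2) ✓
  (3,5) → (φ(3),φ(5)) = (1,9) ∈ E(G2) ✓
  (3,8) → (φ(3),φ(8)) = (0,1) ∈ E(G2) ✓
  (4,5) → (φ(4),φ(5)) = (5,9) ∈ E(G2) ✓
  (5,7) → (φ(5),φ(7)) = (2,9) ∈ E(G2) ✓
  (5,8) → (φ(5),φ(8)) = (0,9) ∈ E(G2) ✓
  (6,7) → (φ(6),φ(7)) = (2,8) ∈ E(G2) ✓
  (6,9) → (φ(6),φ(9)) = (7,8) ∈ E(G2) ✓
  (7,8) → (φ(7),φ(8)) = (0,2) ∈ E(G2) ✓
All 21 edges of G1 map to edges of G2, and |E(G1)| = |E(G2)| = 21, so φ is a bijection on edges as well as vertices. Hence G1 ≅ G2.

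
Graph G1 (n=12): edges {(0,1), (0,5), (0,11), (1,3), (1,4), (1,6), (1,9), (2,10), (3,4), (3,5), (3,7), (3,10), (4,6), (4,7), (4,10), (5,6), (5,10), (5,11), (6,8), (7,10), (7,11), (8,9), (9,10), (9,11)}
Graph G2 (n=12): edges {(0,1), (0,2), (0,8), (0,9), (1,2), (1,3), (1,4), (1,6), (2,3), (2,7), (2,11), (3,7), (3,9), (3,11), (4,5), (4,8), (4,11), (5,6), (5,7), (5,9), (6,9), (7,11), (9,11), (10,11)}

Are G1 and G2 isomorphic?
Yes, isomorphic

The graphs are isomorphic.
One valid mapping φ: V(G1) → V(G2): 0→6, 1→1, 2→10, 3→3, 4→2, 5→9, 6→0, 7→7, 8→8, 9→4, 10→11, 11→5

Verify φ preserves adjacency — for each edge of G1, its image is an edge of G2:
  (0,1) → (φ(0),φ(1)) = (1,6) ∈ E(G2) ✓
  (0,5) → (φ(0),φ(5)) = (6,9) ∈ E(G2) ✓
  (0,11) → (φ(0),φ(11)) = (5,6) ∈ E(G2) ✓
  (1,3) → (φ(1),φ(3)) = (1,3) ∈ E(G2) ✓
  (1,4) → (φ(1),φ(4)) = (1,2) ∈ E(G2) ✓
  (1,6) → (φ(1),φ(6)) = (0,1) ∈ E(G2) ✓
  (1,9) → (φ(1),φ(9)) = (1,4) ∈ E(G2) ✓
  (2,10) → (φ(2),φ(10)) = (10,11) ∈ E(G2) ✓
  (3,4) → (φ(3),φ(4)) = (2,3) ∈ E(G2) ✓
  (3,5) → (φ(3),φ(5)) = (3,9) ∈ E(G2) ✓
  (3,7) → (φ(3),φ(7)) = (3,7) ∈ E(G2) ✓
  (3,10) → (φ(3),φ(10)) = (3,11) ∈ E(G2) ✓
  (4,6) → (φ(4),φ(6)) = (0,2) ∈ E(G2) ✓
  (4,7) → (φ(4),φ(7)) = (2,7) ∈ E(G2) ✓
  (4,10) → (φ(4),φ(10)) = (2,11) ∈ E(G2) ✓
  (5,6) → (φ(5),φ(6)) = (0,9) ∈ E(G2) ✓
  (5,10) → (φ(5),φ(10)) = (9,11) ∈ E(G2) ✓
  (5,11) → (φ(5),φ(11)) = (5,9) ∈ E(G2) ✓
  (6,8) → (φ(6),φ(8)) = (0,8) ∈ E(G2) ✓
  (7,10) → (φ(7),φ(10)) = (7,11) ∈ E(G2) ✓
  (7,11) → (φ(7),φ(11)) = (5,7) ∈ E(G2) ✓
  (8,9) → (φ(8),φ(9)) = (4,8) ∈ E(G2) ✓
  (9,10) → (φ(9),φ(10)) = (4,11) ∈ E(G2) ✓
  (9,11) → (φ(9),φ(11)) = (4,5) ∈ E(G2) ✓
All 24 edges of G1 map to edges of G2, and |E(G1)| = |E(G2)| = 24, so φ is a bijection on edges as well as vertices. Hence G1 ≅ G2.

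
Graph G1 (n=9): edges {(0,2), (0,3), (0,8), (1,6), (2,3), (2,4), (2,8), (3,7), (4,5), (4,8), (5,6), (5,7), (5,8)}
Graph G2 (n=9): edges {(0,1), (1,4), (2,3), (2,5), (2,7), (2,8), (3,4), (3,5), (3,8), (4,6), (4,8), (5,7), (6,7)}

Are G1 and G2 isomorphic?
Yes, isomorphic

The graphs are isomorphic.
One valid mapping φ: V(G1) → V(G2): 0→5, 1→0, 2→2, 3→7, 4→8, 5→4, 6→1, 7→6, 8→3

Verify φ preserves adjacency — for each edge of G1, its image is an edge of G2:
  (0,2) → (φ(0),φ(2)) = (2,5) ∈ E(G2) ✓
  (0,3) → (φ(0),φ(3)) = (5,7) ∈ E(G2) ✓
  (0,8) → (φ(0),φ(8)) = (3,5) ∈ E(G2) ✓
  (1,6) → (φ(1),φ(6)) = (0,1) ∈ E(G2) ✓
  (2,3) → (φ(2),φ(3)) = (2,7) ∈ E(G2) ✓
  (2,4) → (φ(2),φ(4)) = (2,8) ∈ E(G2) ✓
  (2,8) → (φ(2),φ(8)) = (2,3) ∈ E(G2) ✓
  (3,7) → (φ(3),φ(7)) = (6,7) ∈ E(G2) ✓
  (4,5) → (φ(4),φ(5)) = (4,8) ∈ E(G2) ✓
  (4,8) → (φ(4),φ(8)) = (3,8) ∈ E(G2) ✓
  (5,6) → (φ(5),φ(6)) = (1,4) ∈ E(G2) ✓
  (5,7) → (φ(5),φ(7)) = (4,6) ∈ E(G2) ✓
  (5,8) → (φ(5),φ(8)) = (3,4) ∈ E(G2) ✓
All 13 edges of G1 map to edges of G2, and |E(G1)| = |E(G2)| = 13, so φ is a bijection on edges as well as vertices. Hence G1 ≅ G2.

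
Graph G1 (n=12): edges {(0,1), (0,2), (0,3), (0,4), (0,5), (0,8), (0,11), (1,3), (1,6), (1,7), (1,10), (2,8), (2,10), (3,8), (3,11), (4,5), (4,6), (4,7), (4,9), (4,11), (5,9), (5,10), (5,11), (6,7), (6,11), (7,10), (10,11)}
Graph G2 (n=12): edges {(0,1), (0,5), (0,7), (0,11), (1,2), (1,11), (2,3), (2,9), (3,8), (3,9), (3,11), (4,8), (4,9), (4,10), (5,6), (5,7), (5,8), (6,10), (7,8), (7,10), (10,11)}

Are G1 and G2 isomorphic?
No, not isomorphic

The graphs are NOT isomorphic.

Degrees in G1: deg(0)=7, deg(1)=5, deg(2)=3, deg(3)=4, deg(4)=6, deg(5)=5, deg(6)=4, deg(7)=4, deg(8)=3, deg(9)=2, deg(10)=5, deg(11)=6.
Sorted degree sequence of G1: [7, 6, 6, 5, 5, 5, 4, 4, 4, 3, 3, 2].
Degrees in G2: deg(0)=4, deg(1)=3, deg(2)=3, deg(3)=4, deg(4)=3, deg(5)=4, deg(6)=2, deg(7)=4, deg(8)=4, deg(9)=3, deg(10)=4, deg(11)=4.
Sorted degree sequence of G2: [4, 4, 4, 4, 4, 4, 4, 3, 3, 3, 3, 2].
The (sorted) degree sequence is an isomorphism invariant, so since G1 and G2 have different degree sequences they cannot be isomorphic.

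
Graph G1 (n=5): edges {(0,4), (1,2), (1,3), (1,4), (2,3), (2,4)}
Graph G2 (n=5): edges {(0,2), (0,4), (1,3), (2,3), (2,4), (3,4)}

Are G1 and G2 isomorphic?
Yes, isomorphic

The graphs are isomorphic.
One valid mapping φ: V(G1) → V(G2): 0→1, 1→2, 2→4, 3→0, 4→3

Verify φ preserves adjacency — for each edge of G1, its image is an edge of G2:
  (0,4) → (φ(0),φ(4)) = (1,3) ∈ E(G2) ✓
  (1,2) → (φ(1),φ(2)) = (2,4) ∈ E(G2) ✓
  (1,3) → (φ(1),φ(3)) = (0,2) ∈ E(G2) ✓
  (1,4) → (φ(1),φ(4)) = (2,3) ∈ E(G2) ✓
  (2,3) → (φ(2),φ(3)) = (0,4) ∈ E(G2) ✓
  (2,4) → (φ(2),φ(4)) = (3,4) ∈ E(G2) ✓
All 6 edges of G1 map to edges of G2, and |E(G1)| = |E(G2)| = 6, so φ is a bijection on edges as well as vertices. Hence G1 ≅ G2.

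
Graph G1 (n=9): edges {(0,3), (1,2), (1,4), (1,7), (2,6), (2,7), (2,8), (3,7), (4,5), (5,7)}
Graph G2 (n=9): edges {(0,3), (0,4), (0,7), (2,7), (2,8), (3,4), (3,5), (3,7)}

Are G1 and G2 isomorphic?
No, not isomorphic

The graphs are NOT isomorphic.

Connected components of G1: 1 component(s) with vertex sets [[0, 1, 2, 3, 4, 5, 6, 7, 8]], sizes [9].
Connected components of G2: 3 component(s) with vertex sets [[1], [6], [0, 2, 3, 4, 5, 7, 8]], sizes [1, 1, 7].
The number of connected components (and the multiset of component sizes) is an isomorphism invariant — an isomorphism maps each component of G1 bijectively onto a component of G2. Since G1 has 1 component(s) and G2 has 3, they cannot be isomorphic.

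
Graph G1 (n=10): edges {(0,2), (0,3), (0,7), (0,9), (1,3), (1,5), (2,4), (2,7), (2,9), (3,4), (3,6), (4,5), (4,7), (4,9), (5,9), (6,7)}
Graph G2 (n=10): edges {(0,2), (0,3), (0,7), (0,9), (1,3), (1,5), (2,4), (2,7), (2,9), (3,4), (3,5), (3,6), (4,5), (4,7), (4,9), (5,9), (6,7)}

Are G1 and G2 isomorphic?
No, not isomorphic

The graphs are NOT isomorphic.

Counting edges: G1 has 16 edge(s); G2 has 17 edge(s).
Edge count is an isomorphism invariant (a bijection on vertices induces a bijection on edges), so differing edge counts rule out isomorphism.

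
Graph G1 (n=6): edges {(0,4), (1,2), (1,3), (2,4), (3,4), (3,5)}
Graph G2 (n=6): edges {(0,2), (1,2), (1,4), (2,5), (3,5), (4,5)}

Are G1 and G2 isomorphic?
Yes, isomorphic

The graphs are isomorphic.
One valid mapping φ: V(G1) → V(G2): 0→3, 1→1, 2→4, 3→2, 4→5, 5→0

Verify φ preserves adjacency — for each edge of G1, its image is an edge of G2:
  (0,4) → (φ(0),φ(4)) = (3,5) ∈ E(G2) ✓
  (1,2) → (φ(1),φ(2)) = (1,4) ∈ E(G2) ✓
  (1,3) → (φ(1),φ(3)) = (1,2) ∈ E(G2) ✓
  (2,4) → (φ(2),φ(4)) = (4,5) ∈ E(G2) ✓
  (3,4) → (φ(3),φ(4)) = (2,5) ∈ E(G2) ✓
  (3,5) → (φ(3),φ(5)) = (0,2) ∈ E(G2) ✓
All 6 edges of G1 map to edges of G2, and |E(G1)| = |E(G2)| = 6, so φ is a bijection on edges as well as vertices. Hence G1 ≅ G2.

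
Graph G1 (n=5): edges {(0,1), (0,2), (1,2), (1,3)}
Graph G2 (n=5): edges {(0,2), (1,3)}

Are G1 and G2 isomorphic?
No, not isomorphic

The graphs are NOT isomorphic.

Counting edges: G1 has 4 edge(s); G2 has 2 edge(s).
Edge count is an isomorphism invariant (a bijection on vertices induces a bijection on edges), so differing edge counts rule out isomorphism.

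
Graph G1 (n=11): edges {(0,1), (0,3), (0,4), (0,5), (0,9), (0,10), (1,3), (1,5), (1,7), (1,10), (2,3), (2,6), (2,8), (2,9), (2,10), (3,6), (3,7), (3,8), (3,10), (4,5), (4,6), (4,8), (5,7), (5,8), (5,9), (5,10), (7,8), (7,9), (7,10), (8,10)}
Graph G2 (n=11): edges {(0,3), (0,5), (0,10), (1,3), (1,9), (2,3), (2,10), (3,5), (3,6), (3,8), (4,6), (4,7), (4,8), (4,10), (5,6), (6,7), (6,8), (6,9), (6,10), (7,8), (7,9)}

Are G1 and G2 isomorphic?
No, not isomorphic

The graphs are NOT isomorphic.

Degrees in G1: deg(0)=6, deg(1)=5, deg(2)=5, deg(3)=7, deg(4)=4, deg(5)=7, deg(6)=3, deg(7)=6, deg(8)=6, deg(9)=4, deg(10)=7.
Sorted degree sequence of G1: [7, 7, 7, 6, 6, 6, 5, 5, 4, 4, 3].
Degrees in G2: deg(0)=3, deg(1)=2, deg(2)=2, deg(3)=6, deg(4)=4, deg(5)=3, deg(6)=7, deg(7)=4, deg(8)=4, deg(9)=3, deg(10)=4.
Sorted degree sequence of G2: [7, 6, 4, 4, 4, 4, 3, 3, 3, 2, 2].
The (sorted) degree sequence is an isomorphism invariant, so since G1 and G2 have different degree sequences they cannot be isomorphic.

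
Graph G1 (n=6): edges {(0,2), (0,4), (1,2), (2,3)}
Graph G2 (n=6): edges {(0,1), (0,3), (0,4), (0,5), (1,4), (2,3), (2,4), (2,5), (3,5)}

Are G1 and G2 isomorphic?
No, not isomorphic

The graphs are NOT isomorphic.

Counting triangles (3-cliques): G1 has 0, G2 has 3.
Triangle count is an isomorphism invariant, so differing triangle counts rule out isomorphism.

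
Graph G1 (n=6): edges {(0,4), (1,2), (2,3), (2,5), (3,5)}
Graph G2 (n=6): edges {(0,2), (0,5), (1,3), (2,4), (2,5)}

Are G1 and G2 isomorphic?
Yes, isomorphic

The graphs are isomorphic.
One valid mapping φ: V(G1) → V(G2): 0→3, 1→4, 2→2, 3→5, 4→1, 5→0

Verify φ preserves adjacency — for each edge of G1, its image is an edge of G2:
  (0,4) → (φ(0),φ(4)) = (1,3) ∈ E(G2) ✓
  (1,2) → (φ(1),φ(2)) = (2,4) ∈ E(G2) ✓
  (2,3) → (φ(2),φ(3)) = (2,5) ∈ E(G2) ✓
  (2,5) → (φ(2),φ(5)) = (0,2) ∈ E(G2) ✓
  (3,5) → (φ(3),φ(5)) = (0,5) ∈ E(G2) ✓
All 5 edges of G1 map to edges of G2, and |E(G1)| = |E(G2)| = 5, so φ is a bijection on edges as well as vertices. Hence G1 ≅ G2.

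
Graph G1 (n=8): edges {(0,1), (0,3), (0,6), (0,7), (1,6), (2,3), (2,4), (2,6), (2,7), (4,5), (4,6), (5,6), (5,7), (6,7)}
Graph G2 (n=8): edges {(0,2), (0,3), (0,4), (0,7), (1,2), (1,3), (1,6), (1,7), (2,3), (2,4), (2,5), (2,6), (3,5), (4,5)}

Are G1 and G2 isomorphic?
Yes, isomorphic

The graphs are isomorphic.
One valid mapping φ: V(G1) → V(G2): 0→1, 1→6, 2→0, 3→7, 4→4, 5→5, 6→2, 7→3

Verify φ preserves adjacency — for each edge of G1, its image is an edge of G2:
  (0,1) → (φ(0),φ(1)) = (1,6) ∈ E(G2) ✓
  (0,3) → (φ(0),φ(3)) = (1,7) ∈ E(G2) ✓
  (0,6) → (φ(0),φ(6)) = (1,2) ∈ E(G2) ✓
  (0,7) → (φ(0),φ(7)) = (1,3) ∈ E(G2) ✓
  (1,6) → (φ(1),φ(6)) = (2,6) ∈ E(G2) ✓
  (2,3) → (φ(2),φ(3)) = (0,7) ∈ E(G2) ✓
  (2,4) → (φ(2),φ(4)) = (0,4) ∈ E(G2) ✓
  (2,6) → (φ(2),φ(6)) = (0,2) ∈ E(G2) ✓
  (2,7) → (φ(2),φ(7)) = (0,3) ∈ E(G2) ✓
  (4,5) → (φ(4),φ(5)) = (4,5) ∈ E(G2) ✓
  (4,6) → (φ(4),φ(6)) = (2,4) ∈ E(G2) ✓
  (5,6) → (φ(5),φ(6)) = (2,5) ∈ E(G2) ✓
  (5,7) → (φ(5),φ(7)) = (3,5) ∈ E(G2) ✓
  (6,7) → (φ(6),φ(7)) = (2,3) ∈ E(G2) ✓
All 14 edges of G1 map to edges of G2, and |E(G1)| = |E(G2)| = 14, so φ is a bijection on edges as well as vertices. Hence G1 ≅ G2.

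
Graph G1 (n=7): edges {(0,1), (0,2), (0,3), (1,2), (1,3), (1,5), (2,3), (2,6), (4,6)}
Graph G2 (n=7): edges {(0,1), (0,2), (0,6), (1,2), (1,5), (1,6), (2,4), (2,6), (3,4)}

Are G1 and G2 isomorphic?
Yes, isomorphic

The graphs are isomorphic.
One valid mapping φ: V(G1) → V(G2): 0→6, 1→1, 2→2, 3→0, 4→3, 5→5, 6→4

Verify φ preserves adjacency — for each edge of G1, its image is an edge of G2:
  (0,1) → (φ(0),φ(1)) = (1,6) ∈ E(G2) ✓
  (0,2) → (φ(0),φ(2)) = (2,6) ∈ E(G2) ✓
  (0,3) → (φ(0),φ(3)) = (0,6) ∈ E(G2) ✓
  (1,2) → (φ(1),φ(2)) = (1,2) ∈ E(G2) ✓
  (1,3) → (φ(1),φ(3)) = (0,1) ∈ E(G2) ✓
  (1,5) → (φ(1),φ(5)) = (1,5) ∈ E(G2) ✓
  (2,3) → (φ(2),φ(3)) = (0,2) ∈ E(G2) ✓
  (2,6) → (φ(2),φ(6)) = (2,4) ∈ E(G2) ✓
  (4,6) → (φ(4),φ(6)) = (3,4) ∈ E(G2) ✓
All 9 edges of G1 map to edges of G2, and |E(G1)| = |E(G2)| = 9, so φ is a bijection on edges as well as vertices. Hence G1 ≅ G2.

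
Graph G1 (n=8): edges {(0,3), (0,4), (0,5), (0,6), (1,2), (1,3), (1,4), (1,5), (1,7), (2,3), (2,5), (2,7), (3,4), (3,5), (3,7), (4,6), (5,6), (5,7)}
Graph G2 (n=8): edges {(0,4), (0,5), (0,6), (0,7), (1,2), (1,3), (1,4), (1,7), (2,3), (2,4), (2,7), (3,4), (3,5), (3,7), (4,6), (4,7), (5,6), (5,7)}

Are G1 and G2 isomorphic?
Yes, isomorphic

The graphs are isomorphic.
One valid mapping φ: V(G1) → V(G2): 0→0, 1→3, 2→2, 3→7, 4→5, 5→4, 6→6, 7→1

Verify φ preserves adjacency — for each edge of G1, its image is an edge of G2:
  (0,3) → (φ(0),φ(3)) = (0,7) ∈ E(G2) ✓
  (0,4) → (φ(0),φ(4)) = (0,5) ∈ E(G2) ✓
  (0,5) → (φ(0),φ(5)) = (0,4) ∈ E(G2) ✓
  (0,6) → (φ(0),φ(6)) = (0,6) ∈ E(G2) ✓
  (1,2) → (φ(1),φ(2)) = (2,3) ∈ E(G2) ✓
  (1,3) → (φ(1),φ(3)) = (3,7) ∈ E(G2) ✓
  (1,4) → (φ(1),φ(4)) = (3,5) ∈ E(G2) ✓
  (1,5) → (φ(1),φ(5)) = (3,4) ∈ E(G2) ✓
  (1,7) → (φ(1),φ(7)) = (1,3) ∈ E(G2) ✓
  (2,3) → (φ(2),φ(3)) = (2,7) ∈ E(G2) ✓
  (2,5) → (φ(2),φ(5)) = (2,4) ∈ E(G2) ✓
  (2,7) → (φ(2),φ(7)) = (1,2) ∈ E(G2) ✓
  (3,4) → (φ(3),φ(4)) = (5,7) ∈ E(G2) ✓
  (3,5) → (φ(3),φ(5)) = (4,7) ∈ E(G2) ✓
  (3,7) → (φ(3),φ(7)) = (1,7) ∈ E(G2) ✓
  (4,6) → (φ(4),φ(6)) = (5,6) ∈ E(G2) ✓
  (5,6) → (φ(5),φ(6)) = (4,6) ∈ E(G2) ✓
  (5,7) → (φ(5),φ(7)) = (1,4) ∈ E(G2) ✓
All 18 edges of G1 map to edges of G2, and |E(G1)| = |E(G2)| = 18, so φ is a bijection on edges as well as vertices. Hence G1 ≅ G2.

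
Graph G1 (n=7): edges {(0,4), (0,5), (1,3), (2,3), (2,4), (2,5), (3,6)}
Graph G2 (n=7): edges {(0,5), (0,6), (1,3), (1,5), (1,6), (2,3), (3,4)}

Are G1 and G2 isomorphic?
Yes, isomorphic

The graphs are isomorphic.
One valid mapping φ: V(G1) → V(G2): 0→0, 1→2, 2→1, 3→3, 4→6, 5→5, 6→4

Verify φ preserves adjacency — for each edge of G1, its image is an edge of G2:
  (0,4) → (φ(0),φ(4)) = (0,6) ∈ E(G2) ✓
  (0,5) → (φ(0),φ(5)) = (0,5) ∈ E(G2) ✓
  (1,3) → (φ(1),φ(3)) = (2,3) ∈ E(G2) ✓
  (2,3) → (φ(2),φ(3)) = (1,3) ∈ E(G2) ✓
  (2,4) → (φ(2),φ(4)) = (1,6) ∈ E(G2) ✓
  (2,5) → (φ(2),φ(5)) = (1,5) ∈ E(G2) ✓
  (3,6) → (φ(3),φ(6)) = (3,4) ∈ E(G2) ✓
All 7 edges of G1 map to edges of G2, and |E(G1)| = |E(G2)| = 7, so φ is a bijection on edges as well as vertices. Hence G1 ≅ G2.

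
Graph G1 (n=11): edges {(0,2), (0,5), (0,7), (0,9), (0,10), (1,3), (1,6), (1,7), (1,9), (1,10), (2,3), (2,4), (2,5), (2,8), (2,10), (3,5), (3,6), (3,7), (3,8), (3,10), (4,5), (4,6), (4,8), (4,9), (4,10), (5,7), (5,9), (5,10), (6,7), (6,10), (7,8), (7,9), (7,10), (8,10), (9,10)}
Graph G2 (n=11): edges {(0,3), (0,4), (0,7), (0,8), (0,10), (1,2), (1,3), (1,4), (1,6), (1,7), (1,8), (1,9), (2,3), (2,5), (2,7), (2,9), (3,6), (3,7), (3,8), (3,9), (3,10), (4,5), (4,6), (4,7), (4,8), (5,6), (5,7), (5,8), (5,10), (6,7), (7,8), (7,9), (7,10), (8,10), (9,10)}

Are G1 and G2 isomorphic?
Yes, isomorphic

The graphs are isomorphic.
One valid mapping φ: V(G1) → V(G2): 0→0, 1→9, 2→4, 3→1, 4→5, 5→8, 6→2, 7→3, 8→6, 9→10, 10→7

Verify φ preserves adjacency — for each edge of G1, its image is an edge of G2:
  (0,2) → (φ(0),φ(2)) = (0,4) ∈ E(G2) ✓
  (0,5) → (φ(0),φ(5)) = (0,8) ∈ E(G2) ✓
  (0,7) → (φ(0),φ(7)) = (0,3) ∈ E(G2) ✓
  (0,9) → (φ(0),φ(9)) = (0,10) ∈ E(G2) ✓
  (0,10) → (φ(0),φ(10)) = (0,7) ∈ E(G2) ✓
  (1,3) → (φ(1),φ(3)) = (1,9) ∈ E(G2) ✓
  (1,6) → (φ(1),φ(6)) = (2,9) ∈ E(G2) ✓
  (1,7) → (φ(1),φ(7)) = (3,9) ∈ E(G2) ✓
  (1,9) → (φ(1),φ(9)) = (9,10) ∈ E(G2) ✓
  (1,10) → (φ(1),φ(10)) = (7,9) ∈ E(G2) ✓
  (2,3) → (φ(2),φ(3)) = (1,4) ∈ E(G2) ✓
  (2,4) → (φ(2),φ(4)) = (4,5) ∈ E(G2) ✓
  (2,5) → (φ(2),φ(5)) = (4,8) ∈ E(G2) ✓
  (2,8) → (φ(2),φ(8)) = (4,6) ∈ E(G2) ✓
  (2,10) → (φ(2),φ(10)) = (4,7) ∈ E(G2) ✓
  (3,5) → (φ(3),φ(5)) = (1,8) ∈ E(G2) ✓
  (3,6) → (φ(3),φ(6)) = (1,2) ∈ E(G2) ✓
  (3,7) → (φ(3),φ(7)) = (1,3) ∈ E(G2) ✓
  (3,8) → (φ(3),φ(8)) = (1,6) ∈ E(G2) ✓
  (3,10) → (φ(3),φ(10)) = (1,7) ∈ E(G2) ✓
  (4,5) → (φ(4),φ(5)) = (5,8) ∈ E(G2) ✓
  (4,6) → (φ(4),φ(6)) = (2,5) ∈ E(G2) ✓
  (4,8) → (φ(4),φ(8)) = (5,6) ∈ E(G2) ✓
  (4,9) → (φ(4),φ(9)) = (5,10) ∈ E(G2) ✓
  (4,10) → (φ(4),φ(10)) = (5,7) ∈ E(G2) ✓
  (5,7) → (φ(5),φ(7)) = (3,8) ∈ E(G2) ✓
  (5,9) → (φ(5),φ(9)) = (8,10) ∈ E(G2) ✓
  (5,10) → (φ(5),φ(10)) = (7,8) ∈ E(G2) ✓
  (6,7) → (φ(6),φ(7)) = (2,3) ∈ E(G2) ✓
  (6,10) → (φ(6),φ(10)) = (2,7) ∈ E(G2) ✓
  (7,8) → (φ(7),φ(8)) = (3,6) ∈ E(G2) ✓
  (7,9) → (φ(7),φ(9)) = (3,10) ∈ E(G2) ✓
  (7,10) → (φ(7),φ(10)) = (3,7) ∈ E(G2) ✓
  (8,10) → (φ(8),φ(10)) = (6,7) ∈ E(G2) ✓
  (9,10) → (φ(9),φ(10)) = (7,10) ∈ E(G2) ✓
All 35 edges of G1 map to edges of G2, and |E(G1)| = |E(G2)| = 35, so φ is a bijection on edges as well as vertices. Hence G1 ≅ G2.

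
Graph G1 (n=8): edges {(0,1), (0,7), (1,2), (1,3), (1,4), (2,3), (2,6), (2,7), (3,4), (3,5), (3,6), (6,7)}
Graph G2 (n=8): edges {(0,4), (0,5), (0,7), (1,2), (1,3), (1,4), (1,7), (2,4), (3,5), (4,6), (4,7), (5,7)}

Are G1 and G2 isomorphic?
Yes, isomorphic

The graphs are isomorphic.
One valid mapping φ: V(G1) → V(G2): 0→3, 1→1, 2→7, 3→4, 4→2, 5→6, 6→0, 7→5

Verify φ preserves adjacency — for each edge of G1, its image is an edge of G2:
  (0,1) → (φ(0),φ(1)) = (1,3) ∈ E(G2) ✓
  (0,7) → (φ(0),φ(7)) = (3,5) ∈ E(G2) ✓
  (1,2) → (φ(1),φ(2)) = (1,7) ∈ E(G2) ✓
  (1,3) → (φ(1),φ(3)) = (1,4) ∈ E(G2) ✓
  (1,4) → (φ(1),φ(4)) = (1,2) ∈ E(G2) ✓
  (2,3) → (φ(2),φ(3)) = (4,7) ∈ E(G2) ✓
  (2,6) → (φ(2),φ(6)) = (0,7) ∈ E(G2) ✓
  (2,7) → (φ(2),φ(7)) = (5,7) ∈ E(G2) ✓
  (3,4) → (φ(3),φ(4)) = (2,4) ∈ E(G2) ✓
  (3,5) → (φ(3),φ(5)) = (4,6) ∈ E(G2) ✓
  (3,6) → (φ(3),φ(6)) = (0,4) ∈ E(G2) ✓
  (6,7) → (φ(6),φ(7)) = (0,5) ∈ E(G2) ✓
All 12 edges of G1 map to edges of G2, and |E(G1)| = |E(G2)| = 12, so φ is a bijection on edges as well as vertices. Hence G1 ≅ G2.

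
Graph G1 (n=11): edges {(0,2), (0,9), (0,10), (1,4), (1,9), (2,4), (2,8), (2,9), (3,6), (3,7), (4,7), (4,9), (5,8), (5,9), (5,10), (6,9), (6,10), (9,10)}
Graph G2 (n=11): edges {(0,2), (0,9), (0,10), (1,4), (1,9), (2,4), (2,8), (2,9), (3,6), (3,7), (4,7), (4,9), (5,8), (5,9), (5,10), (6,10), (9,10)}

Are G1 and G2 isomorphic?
No, not isomorphic

The graphs are NOT isomorphic.

Counting edges: G1 has 18 edge(s); G2 has 17 edge(s).
Edge count is an isomorphism invariant (a bijection on vertices induces a bijection on edges), so differing edge counts rule out isomorphism.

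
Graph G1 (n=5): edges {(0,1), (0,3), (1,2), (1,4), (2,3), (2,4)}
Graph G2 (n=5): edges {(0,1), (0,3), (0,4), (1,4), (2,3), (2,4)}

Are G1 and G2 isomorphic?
Yes, isomorphic

The graphs are isomorphic.
One valid mapping φ: V(G1) → V(G2): 0→3, 1→0, 2→4, 3→2, 4→1

Verify φ preserves adjacency — for each edge of G1, its image is an edge of G2:
  (0,1) → (φ(0),φ(1)) = (0,3) ∈ E(G2) ✓
  (0,3) → (φ(0),φ(3)) = (2,3) ∈ E(G2) ✓
  (1,2) → (φ(1),φ(2)) = (0,4) ∈ E(G2) ✓
  (1,4) → (φ(1),φ(4)) = (0,1) ∈ E(G2) ✓
  (2,3) → (φ(2),φ(3)) = (2,4) ∈ E(G2) ✓
  (2,4) → (φ(2),φ(4)) = (1,4) ∈ E(G2) ✓
All 6 edges of G1 map to edges of G2, and |E(G1)| = |E(G2)| = 6, so φ is a bijection on edges as well as vertices. Hence G1 ≅ G2.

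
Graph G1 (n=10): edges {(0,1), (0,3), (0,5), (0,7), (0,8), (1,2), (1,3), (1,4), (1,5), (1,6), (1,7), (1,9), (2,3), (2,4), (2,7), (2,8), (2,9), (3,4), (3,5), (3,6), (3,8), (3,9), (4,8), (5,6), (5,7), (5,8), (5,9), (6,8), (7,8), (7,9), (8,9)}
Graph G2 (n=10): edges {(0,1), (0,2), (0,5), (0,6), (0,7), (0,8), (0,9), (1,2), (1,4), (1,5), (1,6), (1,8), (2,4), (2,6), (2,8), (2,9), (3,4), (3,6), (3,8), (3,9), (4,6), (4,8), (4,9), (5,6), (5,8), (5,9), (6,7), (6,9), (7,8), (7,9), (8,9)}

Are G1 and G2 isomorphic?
Yes, isomorphic

The graphs are isomorphic.
One valid mapping φ: V(G1) → V(G2): 0→5, 1→6, 2→4, 3→9, 4→3, 5→0, 6→7, 7→1, 8→8, 9→2

Verify φ preserves adjacency — for each edge of G1, its image is an edge of G2:
  (0,1) → (φ(0),φ(1)) = (5,6) ∈ E(G2) ✓
  (0,3) → (φ(0),φ(3)) = (5,9) ∈ E(G2) ✓
  (0,5) → (φ(0),φ(5)) = (0,5) ∈ E(G2) ✓
  (0,7) → (φ(0),φ(7)) = (1,5) ∈ E(G2) ✓
  (0,8) → (φ(0),φ(8)) = (5,8) ∈ E(G2) ✓
  (1,2) → (φ(1),φ(2)) = (4,6) ∈ E(G2) ✓
  (1,3) → (φ(1),φ(3)) = (6,9) ∈ E(G2) ✓
  (1,4) → (φ(1),φ(4)) = (3,6) ∈ E(G2) ✓
  (1,5) → (φ(1),φ(5)) = (0,6) ∈ E(G2) ✓
  (1,6) → (φ(1),φ(6)) = (6,7) ∈ E(G2) ✓
  (1,7) → (φ(1),φ(7)) = (1,6) ∈ E(G2) ✓
  (1,9) → (φ(1),φ(9)) = (2,6) ∈ E(G2) ✓
  (2,3) → (φ(2),φ(3)) = (4,9) ∈ E(G2) ✓
  (2,4) → (φ(2),φ(4)) = (3,4) ∈ E(G2) ✓
  (2,7) → (φ(2),φ(7)) = (1,4) ∈ E(G2) ✓
  (2,8) → (φ(2),φ(8)) = (4,8) ∈ E(G2) ✓
  (2,9) → (φ(2),φ(9)) = (2,4) ∈ E(G2) ✓
  (3,4) → (φ(3),φ(4)) = (3,9) ∈ E(G2) ✓
  (3,5) → (φ(3),φ(5)) = (0,9) ∈ E(G2) ✓
  (3,6) → (φ(3),φ(6)) = (7,9) ∈ E(G2) ✓
  (3,8) → (φ(3),φ(8)) = (8,9) ∈ E(G2) ✓
  (3,9) → (φ(3),φ(9)) = (2,9) ∈ E(G2) ✓
  (4,8) → (φ(4),φ(8)) = (3,8) ∈ E(G2) ✓
  (5,6) → (φ(5),φ(6)) = (0,7) ∈ E(G2) ✓
  (5,7) → (φ(5),φ(7)) = (0,1) ∈ E(G2) ✓
  (5,8) → (φ(5),φ(8)) = (0,8) ∈ E(G2) ✓
  (5,9) → (φ(5),φ(9)) = (0,2) ∈ E(G2) ✓
  (6,8) → (φ(6),φ(8)) = (7,8) ∈ E(G2) ✓
  (7,8) → (φ(7),φ(8)) = (1,8) ∈ E(G2) ✓
  (7,9) → (φ(7),φ(9)) = (1,2) ∈ E(G2) ✓
  (8,9) → (φ(8),φ(9)) = (2,8) ∈ E(G2) ✓
All 31 edges of G1 map to edges of G2, and |E(G1)| = |E(G2)| = 31, so φ is a bijection on edges as well as vertices. Hence G1 ≅ G2.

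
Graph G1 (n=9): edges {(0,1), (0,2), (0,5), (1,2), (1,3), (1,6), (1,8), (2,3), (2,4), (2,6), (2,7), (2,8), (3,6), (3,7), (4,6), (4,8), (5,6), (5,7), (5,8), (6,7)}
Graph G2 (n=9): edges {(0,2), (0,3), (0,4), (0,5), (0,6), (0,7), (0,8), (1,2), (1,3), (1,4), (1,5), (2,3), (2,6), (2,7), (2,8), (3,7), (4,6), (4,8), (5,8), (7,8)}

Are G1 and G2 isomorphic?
Yes, isomorphic

The graphs are isomorphic.
One valid mapping φ: V(G1) → V(G2): 0→5, 1→8, 2→0, 3→7, 4→6, 5→1, 6→2, 7→3, 8→4

Verify φ preserves adjacency — for each edge of G1, its image is an edge of G2:
  (0,1) → (φ(0),φ(1)) = (5,8) ∈ E(G2) ✓
  (0,2) → (φ(0),φ(2)) = (0,5) ∈ E(G2) ✓
  (0,5) → (φ(0),φ(5)) = (1,5) ∈ E(G2) ✓
  (1,2) → (φ(1),φ(2)) = (0,8) ∈ E(G2) ✓
  (1,3) → (φ(1),φ(3)) = (7,8) ∈ E(G2) ✓
  (1,6) → (φ(1),φ(6)) = (2,8) ∈ E(G2) ✓
  (1,8) → (φ(1),φ(8)) = (4,8) ∈ E(G2) ✓
  (2,3) → (φ(2),φ(3)) = (0,7) ∈ E(G2) ✓
  (2,4) → (φ(2),φ(4)) = (0,6) ∈ E(G2) ✓
  (2,6) → (φ(2),φ(6)) = (0,2) ∈ E(G2) ✓
  (2,7) → (φ(2),φ(7)) = (0,3) ∈ E(G2) ✓
  (2,8) → (φ(2),φ(8)) = (0,4) ∈ E(G2) ✓
  (3,6) → (φ(3),φ(6)) = (2,7) ∈ E(G2) ✓
  (3,7) → (φ(3),φ(7)) = (3,7) ∈ E(G2) ✓
  (4,6) → (φ(4),φ(6)) = (2,6) ∈ E(G2) ✓
  (4,8) → (φ(4),φ(8)) = (4,6) ∈ E(G2) ✓
  (5,6) → (φ(5),φ(6)) = (1,2) ∈ E(G2) ✓
  (5,7) → (φ(5),φ(7)) = (1,3) ∈ E(G2) ✓
  (5,8) → (φ(5),φ(8)) = (1,4) ∈ E(G2) ✓
  (6,7) → (φ(6),φ(7)) = (2,3) ∈ E(G2) ✓
All 20 edges of G1 map to edges of G2, and |E(G1)| = |E(G2)| = 20, so φ is a bijection on edges as well as vertices. Hence G1 ≅ G2.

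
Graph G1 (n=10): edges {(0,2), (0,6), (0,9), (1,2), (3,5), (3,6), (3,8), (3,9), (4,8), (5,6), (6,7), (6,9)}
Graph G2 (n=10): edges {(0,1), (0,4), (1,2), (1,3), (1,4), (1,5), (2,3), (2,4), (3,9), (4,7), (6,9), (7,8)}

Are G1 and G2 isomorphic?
Yes, isomorphic

The graphs are isomorphic.
One valid mapping φ: V(G1) → V(G2): 0→3, 1→6, 2→9, 3→4, 4→8, 5→0, 6→1, 7→5, 8→7, 9→2

Verify φ preserves adjacency — for each edge of G1, its image is an edge of G2:
  (0,2) → (φ(0),φ(2)) = (3,9) ∈ E(G2) ✓
  (0,6) → (φ(0),φ(6)) = (1,3) ∈ E(G2) ✓
  (0,9) → (φ(0),φ(9)) = (2,3) ∈ E(G2) ✓
  (1,2) → (φ(1),φ(2)) = (6,9) ∈ E(G2) ✓
  (3,5) → (φ(3),φ(5)) = (0,4) ∈ E(G2) ✓
  (3,6) → (φ(3),φ(6)) = (1,4) ∈ E(G2) ✓
  (3,8) → (φ(3),φ(8)) = (4,7) ∈ E(G2) ✓
  (3,9) → (φ(3),φ(9)) = (2,4) ∈ E(G2) ✓
  (4,8) → (φ(4),φ(8)) = (7,8) ∈ E(G2) ✓
  (5,6) → (φ(5),φ(6)) = (0,1) ∈ E(G2) ✓
  (6,7) → (φ(6),φ(7)) = (1,5) ∈ E(G2) ✓
  (6,9) → (φ(6),φ(9)) = (1,2) ∈ E(G2) ✓
All 12 edges of G1 map to edges of G2, and |E(G1)| = |E(G2)| = 12, so φ is a bijection on edges as well as vertices. Hence G1 ≅ G2.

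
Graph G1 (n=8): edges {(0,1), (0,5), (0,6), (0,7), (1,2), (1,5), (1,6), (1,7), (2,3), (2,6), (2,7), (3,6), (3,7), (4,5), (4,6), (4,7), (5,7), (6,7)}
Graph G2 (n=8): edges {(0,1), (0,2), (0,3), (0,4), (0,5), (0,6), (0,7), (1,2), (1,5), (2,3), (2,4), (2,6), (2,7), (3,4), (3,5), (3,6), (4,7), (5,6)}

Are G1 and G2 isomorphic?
Yes, isomorphic

The graphs are isomorphic.
One valid mapping φ: V(G1) → V(G2): 0→6, 1→3, 2→4, 3→7, 4→1, 5→5, 6→2, 7→0

Verify φ preserves adjacency — for each edge of G1, its image is an edge of G2:
  (0,1) → (φ(0),φ(1)) = (3,6) ∈ E(G2) ✓
  (0,5) → (φ(0),φ(5)) = (5,6) ∈ E(G2) ✓
  (0,6) → (φ(0),φ(6)) = (2,6) ∈ E(G2) ✓
  (0,7) → (φ(0),φ(7)) = (0,6) ∈ E(G2) ✓
  (1,2) → (φ(1),φ(2)) = (3,4) ∈ E(G2) ✓
  (1,5) → (φ(1),φ(5)) = (3,5) ∈ E(G2) ✓
  (1,6) → (φ(1),φ(6)) = (2,3) ∈ E(G2) ✓
  (1,7) → (φ(1),φ(7)) = (0,3) ∈ E(G2) ✓
  (2,3) → (φ(2),φ(3)) = (4,7) ∈ E(G2) ✓
  (2,6) → (φ(2),φ(6)) = (2,4) ∈ E(G2) ✓
  (2,7) → (φ(2),φ(7)) = (0,4) ∈ E(G2) ✓
  (3,6) → (φ(3),φ(6)) = (2,7) ∈ E(G2) ✓
  (3,7) → (φ(3),φ(7)) = (0,7) ∈ E(G2) ✓
  (4,5) → (φ(4),φ(5)) = (1,5) ∈ E(G2) ✓
  (4,6) → (φ(4),φ(6)) = (1,2) ∈ E(G2) ✓
  (4,7) → (φ(4),φ(7)) = (0,1) ∈ E(G2) ✓
  (5,7) → (φ(5),φ(7)) = (0,5) ∈ E(G2) ✓
  (6,7) → (φ(6),φ(7)) = (0,2) ∈ E(G2) ✓
All 18 edges of G1 map to edges of G2, and |E(G1)| = |E(G2)| = 18, so φ is a bijection on edges as well as vertices. Hence G1 ≅ G2.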